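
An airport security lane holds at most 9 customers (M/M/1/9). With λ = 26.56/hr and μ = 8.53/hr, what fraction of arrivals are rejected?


ρ = λ/μ = 26.56/8.53 = 3.1137
P_K = (1−ρ)ρ^K/(1−ρ^(K+1)) = (-2.1137·27511.315395)/(1 − 85662.431055)
= -58151.115660/-85661.431055 = 0.678848

Final: 0.678848


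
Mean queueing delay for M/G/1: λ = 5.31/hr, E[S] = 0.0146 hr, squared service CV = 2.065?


ρ = λ·E[S] = 5.31·0.0146 = 0.07753
E[S²] = E[S]²(1+C_s²) = 0.0146²·(1+2.065) = 0.0006533
Wq = λ·E[S²]/(2(1−ρ)) = 5.31·0.0006533/(2·0.9225) = 0.001880 hr

Final: 0.001880 hr


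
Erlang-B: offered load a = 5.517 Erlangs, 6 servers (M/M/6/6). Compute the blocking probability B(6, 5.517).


B(c,a) = (a^c/c!) / Σ_{k=0}^{c} a^k/k!
a^6/6! = 39.163853
Σ terms (k=0..6): 1.00000 + 5.51700 + 15.21864 + 27.98709 + 38.60119 + 42.59255 + 39.16385 = 170.080328
B = 39.163853/170.080328 = 0.230267

Final: 0.230267


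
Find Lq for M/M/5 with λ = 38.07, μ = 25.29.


a = λ/μ = 1.5053; ρ = a/5 = 0.3011
P₀ = 0.221582
Lq = P₀·a^c·ρ / (c!·(1−ρ)²) = 0.221582·7.72984·0.3011/(120·0.48851)
= 0.008797

Final: 0.008797


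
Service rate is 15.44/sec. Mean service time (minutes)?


Mean service time = 1/μ = 1/15.44 second = 0.06477 second
In minutes: 0.06477 × 0.0166667 = 0.001079 min

Final: 0.001079 min


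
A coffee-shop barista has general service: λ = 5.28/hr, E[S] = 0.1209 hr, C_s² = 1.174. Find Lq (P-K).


ρ = λ·E[S] = 5.28·0.1209 = 0.6384
Lq = ρ²(1+C_s²)/(2(1−ρ)) = 0.4075·(1+1.174)/(2·0.3616)
= 0.4075·2.1740/0.7233 = 1.22480

Final: 1.22480


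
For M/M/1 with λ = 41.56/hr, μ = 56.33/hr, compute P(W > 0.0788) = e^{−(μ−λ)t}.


W ~ Exponential(μ−λ) for M/M/1.
μ − λ = 56.33 − 41.56 = 14.7700
P(W > t) = e^{−(μ−λ)t} = e^{−1.1639} = 0.312273

Final: 0.312273


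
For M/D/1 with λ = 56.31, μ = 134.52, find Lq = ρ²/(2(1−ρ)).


ρ = 56.31/134.52 = 0.4186
M/D/1: Lq = ρ²/(2(1−ρ)) = 0.1752/(2·0.5814) = 0.15069

Final: 0.15069


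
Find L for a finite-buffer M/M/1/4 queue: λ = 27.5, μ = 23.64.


ρ = 27.5/23.64 = 1.1633
L = ρ[1 − (K+1)ρ^K + Kρ^(K+1)] / [(1−ρ)(1−ρ^(K+1))]
Numerator: 1.1633·(1 − 5·1.831222 + 4·2.130228) = 0.424371
Denominator: (-0.1633)·(-1.130228) = 0.184547
L = 0.424371/0.184547 = 2.2995

Final: 2.2995


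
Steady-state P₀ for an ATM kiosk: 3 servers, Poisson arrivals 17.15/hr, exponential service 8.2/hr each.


a = λ/μ = 17.15/8.2 = 2.0915; ρ = a/c = 0.6972
Σ_{k=0}^{2} a^k/k! (terms k=0..2) = 1.00000 + 2.09146 + 2.18711 = 5.27857
Tail: a^3/(3!(1−ρ)) = 9.14852/(6·0.3028) = 5.03476
P₀ = 1/(5.27857 + 5.03476) = 1/10.31333 = 0.096962

Final: 0.096962


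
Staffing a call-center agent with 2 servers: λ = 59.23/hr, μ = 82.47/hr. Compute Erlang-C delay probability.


a = λ/μ = 0.7182; ρ = a/2 = 0.3591
P₀ = 0.471562 (from M/M/c formula)
C(c,a) = [a^c/(c!(1−ρ))]·P₀ = [0.51581/(2·0.6409)]·0.471562
= 0.40241·0.471562 = 0.189762

Final: 0.189762


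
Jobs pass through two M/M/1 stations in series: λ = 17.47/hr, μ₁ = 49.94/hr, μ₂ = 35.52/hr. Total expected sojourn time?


Each node sees arrival rate λ = 17.47/hr (tandem ⇒ throughput preserved).
W₁ = 1/(μ₁−λ) = 1/(49.94−17.47) = 0.03080 hr
W₂ = 1/(μ₂−λ) = 1/(35.52−17.47) = 0.05540 hr
W_total = W₁ + W₂ = 0.03080 + 0.05540 = 0.08620 hr

Final: 0.08620 hr


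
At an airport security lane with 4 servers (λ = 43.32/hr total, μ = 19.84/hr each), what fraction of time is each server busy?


ρ = λ/(cμ) = 43.32/(4·19.84) = 43.32/79.36 = 0.5459

Final: 0.5459


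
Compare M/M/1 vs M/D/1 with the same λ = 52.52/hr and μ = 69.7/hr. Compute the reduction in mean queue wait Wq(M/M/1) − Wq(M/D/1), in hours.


ρ = 52.52/69.7 = 0.7535
Wq(M/M/1) = ρ/(μ−λ) = 0.7535/17.18 = 0.04386 hr
Wq(M/D/1) = ρ/(2(μ−λ)) = 0.02193 hr
Savings = 0.04386 − 0.02193 = 0.02193 hr

Final: 0.02193 hr


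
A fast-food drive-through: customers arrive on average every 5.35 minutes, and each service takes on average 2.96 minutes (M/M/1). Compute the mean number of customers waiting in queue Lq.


λ = 60/5.35 = 11.2150 /hr
μ = 60/2.96 = 20.2703 /hr
ρ = λ/μ = 11.2150/20.2703 = 0.5533
Lq = ρ²/(1−ρ) = 0.3061/0.4467 = 0.6852

Final: 0.6852


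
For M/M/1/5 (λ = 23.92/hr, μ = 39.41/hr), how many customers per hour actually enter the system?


ρ = 0.6070; P_K = (1−ρ)ρ^5/(1−ρ^6) = 0.034079
λ_eff = λ(1 − P_K) = 23.92·(1 − 0.034079) = 23.92·0.965921 = 23.1048 /hr

Final: 23.1048 /hr


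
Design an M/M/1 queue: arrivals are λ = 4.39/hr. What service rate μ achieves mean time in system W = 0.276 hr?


W = 1/(μ−λ) ⇒ μ − λ = 1/W = 1/0.276 = 3.6232
μ = λ + 1/W = 4.39 + 3.6232 = 8.0132 per hr

Final: 8.0132 /hr


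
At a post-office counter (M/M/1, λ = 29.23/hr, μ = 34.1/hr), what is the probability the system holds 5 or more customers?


ρ = 29.23/34.1 = 0.8572
P(N ≥ n) = ρ^n = 0.8572^5 = 0.462777

Final: 0.462777


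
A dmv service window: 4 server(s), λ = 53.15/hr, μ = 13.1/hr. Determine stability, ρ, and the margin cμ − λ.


Total capacity cμ = 4·13.1 = 52.40/hr
ρ = λ/(cμ) = 53.15/52.40 = 1.0143
Stable ⇔ ρ < 1: NO
Spare capacity = cμ − λ = 52.40 − 53.15 = -0.75/hr

Final: ρ = 1.0143; unstable; margin = -0.75/hr


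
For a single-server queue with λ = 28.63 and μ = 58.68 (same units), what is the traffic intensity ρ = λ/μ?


ρ = λ/μ = 28.63/58.68 = 0.4879

Final: 0.4879


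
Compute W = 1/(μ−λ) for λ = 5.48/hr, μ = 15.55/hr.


W = 1/(μ−λ) = 1/(15.55 − 5.48) = 1/10.07 = 0.09930 hr

Final: 0.09930 hr


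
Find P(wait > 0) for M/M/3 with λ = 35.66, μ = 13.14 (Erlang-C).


a = λ/μ = 2.7139; ρ = a/3 = 0.9046
P₀ = 0.023629 (from M/M/c formula)
C(c,a) = [a^c/(c!(1−ρ))]·P₀ = [19.98747/(6·0.09538)]·0.023629
= 34.92492·0.023629 = 0.825233

Final: 0.825233


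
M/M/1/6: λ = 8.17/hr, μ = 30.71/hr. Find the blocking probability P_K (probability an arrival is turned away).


ρ = λ/μ = 8.17/30.71 = 0.2660
P_K = (1−ρ)ρ^K/(1−ρ^(K+1)) = (0.7340·0.0003545)/(1 − 0.00009432)
= 0.0002602/0.999906 = 0.0002602

Final: 0.0002602


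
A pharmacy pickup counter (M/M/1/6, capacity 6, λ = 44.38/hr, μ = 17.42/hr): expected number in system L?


ρ = 44.38/17.42 = 2.5476
L = ρ[1 − (K+1)ρ^K + Kρ^(K+1)] / [(1−ρ)(1−ρ^(K+1))]
Numerator: 2.5476·(1 − 7·273.422899 + 6·696.584859) = 5774.365017
Denominator: (-1.5476)·(-695.584859) = 1076.519392
L = 5774.365017/1076.519392 = 5.3639

Final: 5.3639


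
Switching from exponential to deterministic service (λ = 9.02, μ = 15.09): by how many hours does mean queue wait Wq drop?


ρ = 9.02/15.09 = 0.5977
Wq(M/M/1) = ρ/(μ−λ) = 0.5977/6.07 = 0.09848 hr
Wq(M/D/1) = ρ/(2(μ−λ)) = 0.04924 hr
Savings = 0.09848 − 0.04924 = 0.04924 hr

Final: 0.04924 hr


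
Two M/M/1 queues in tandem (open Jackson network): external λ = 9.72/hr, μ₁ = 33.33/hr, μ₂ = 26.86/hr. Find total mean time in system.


Each node sees arrival rate λ = 9.72/hr (tandem ⇒ throughput preserved).
W₁ = 1/(μ₁−λ) = 1/(33.33−9.72) = 0.04235 hr
W₂ = 1/(μ₂−λ) = 1/(26.86−9.72) = 0.05834 hr
W_total = W₁ + W₂ = 0.04235 + 0.05834 = 0.10070 hr

Final: 0.10070 hr


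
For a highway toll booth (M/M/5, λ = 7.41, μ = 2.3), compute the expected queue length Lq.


a = λ/μ = 3.2217; ρ = a/5 = 0.6443
P₀ = 0.036223
Lq = P₀·a^c·ρ / (c!·(1−ρ)²) = 0.036223·347.09780·0.6443/(120·0.12649)
= 0.53373

Final: 0.53373


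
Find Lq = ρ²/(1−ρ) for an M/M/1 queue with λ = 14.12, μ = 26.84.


ρ = 14.12/26.84 = 0.5261
Lq = ρ²/(1−ρ) = 0.2768/0.4739 = 0.5840

Final: 0.5840


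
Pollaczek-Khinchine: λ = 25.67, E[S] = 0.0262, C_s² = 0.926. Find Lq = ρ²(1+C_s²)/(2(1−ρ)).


ρ = λ·E[S] = 25.67·0.0262 = 0.6726
Lq = ρ²(1+C_s²)/(2(1−ρ)) = 0.4523·(1+0.926)/(2·0.3274)
= 0.4523·1.9260/0.6549 = 1.33027

Final: 1.33027


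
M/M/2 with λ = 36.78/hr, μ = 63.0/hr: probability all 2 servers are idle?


a = λ/μ = 36.78/63.0 = 0.5838; ρ = a/c = 0.2919
Σ_{k=0}^{1} a^k/k! (terms k=0..1) = 1.00000 + 0.58381 = 1.58381
Tail: a^2/(2!(1−ρ)) = 0.34083/(2·0.7081) = 0.24067
P₀ = 1/(1.58381 + 0.24067) = 1/1.82448 = 0.548102

Final: 0.548102


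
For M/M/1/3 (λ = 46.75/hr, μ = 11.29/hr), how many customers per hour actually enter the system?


ρ = 4.1408; P_K = (1−ρ)ρ^3/(1−ρ^4) = 0.761091
λ_eff = λ(1 − P_K) = 46.75·(1 − 0.761091) = 46.75·0.238909 = 11.1690 /hr

Final: 11.1690 /hr


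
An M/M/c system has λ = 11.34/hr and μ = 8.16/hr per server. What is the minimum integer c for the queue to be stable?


Stability requires cμ > λ ⇔ c > λ/μ.
λ/μ = 11.34/8.16 = 1.3897
Minimum integer c = ⌊1.3897⌋ + 1 = 2
Check: 2·8.16 = 16.32 > 11.34, while 1·8.16 = 8.16 ≤ 11.34

Final: 2 servers


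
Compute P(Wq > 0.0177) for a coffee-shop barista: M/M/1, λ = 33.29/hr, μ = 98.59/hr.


ρ = 33.29/98.59 = 0.3377
P(Wq > t) = ρ·e^{−(μ−λ)t} = 0.3377·e^{−1.1558}
= 0.3377·0.314802 = 0.106297

Final: 0.106297


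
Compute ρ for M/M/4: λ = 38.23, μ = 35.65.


ρ = λ/(cμ) = 38.23/(4·35.65) = 38.23/142.60 = 0.2681

Final: 0.2681


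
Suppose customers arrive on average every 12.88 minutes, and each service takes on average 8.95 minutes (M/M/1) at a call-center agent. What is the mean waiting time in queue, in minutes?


λ = 60/12.88 = 4.6584 /hr
μ = 60/8.95 = 6.7039 /hr
ρ = λ/μ = 4.6584/6.7039 = 0.6949
Wq = ρ/(μ−λ) = 0.6949/(6.7039−4.6584) = 0.33971 hr
In minutes: 0.33971·60 = 20.382 min

Final: 20.382 min


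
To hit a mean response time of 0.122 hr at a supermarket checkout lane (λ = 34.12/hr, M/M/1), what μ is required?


W = 1/(μ−λ) ⇒ μ − λ = 1/W = 1/0.122 = 8.1967
μ = λ + 1/W = 34.12 + 8.1967 = 42.3167 per hr

Final: 42.3167 /hr


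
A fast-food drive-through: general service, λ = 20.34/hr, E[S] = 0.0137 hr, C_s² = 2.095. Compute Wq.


ρ = λ·E[S] = 20.34·0.0137 = 0.2787
E[S²] = E[S]²(1+C_s²) = 0.0137²·(1+2.095) = 0.0005809
Wq = λ·E[S²]/(2(1−ρ)) = 20.34·0.0005809/(2·0.7213) = 0.008190 hr

Final: 0.008190 hr


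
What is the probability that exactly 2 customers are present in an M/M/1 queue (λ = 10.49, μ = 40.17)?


ρ = 10.49/40.17 = 0.2611
P_n = (1−ρ)·ρ^n = (1 − 0.2611)·0.2611^2 = 0.7389·0.068194 = 0.050386

Final: 0.050386


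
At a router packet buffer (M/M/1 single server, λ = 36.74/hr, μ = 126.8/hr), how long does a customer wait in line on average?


ρ = 36.74/126.8 = 0.2897
Wq = ρ/(μ−λ) = 0.2897/(126.8 − 36.74) = 0.2897/90.06 = 0.003217 hr

Final: 0.003217 hr


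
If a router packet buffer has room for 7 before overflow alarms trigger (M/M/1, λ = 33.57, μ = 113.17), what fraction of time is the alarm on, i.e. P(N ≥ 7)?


ρ = 33.57/113.17 = 0.2966
P(N ≥ n) = ρ^n = 0.2966^7 = 0.0002021

Final: 0.0002021


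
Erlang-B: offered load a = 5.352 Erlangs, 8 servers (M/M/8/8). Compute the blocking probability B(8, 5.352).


B(c,a) = (a^c/c!) / Σ_{k=0}^{c} a^k/k!
a^8/8! = 16.695842
Σ terms (k=0..8): 1.00000 + 5.35200 + 14.32195 + 25.55036 + 34.18638 + 36.59311 + 32.64105 + 24.95641 + 16.69584 = 191.297113
B = 16.695842/191.297113 = 0.087277

Final: 0.087277


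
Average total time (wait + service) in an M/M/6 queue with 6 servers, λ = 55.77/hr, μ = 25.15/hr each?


a = 2.2175; ρ = 0.3696; P₀ = 0.108581
Lq = P₀·a^c·ρ/(c!(1−ρ)²) = 0.01667
Wq = Lq/λ = 0.01667/55.77 = 0.0002990 hr
W = Wq + 1/μ = 0.0002990 + 0.03976 = 0.04006 hr

Final: 0.04006 hr


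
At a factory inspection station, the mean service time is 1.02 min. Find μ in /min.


μ = 1/(service time) in consistent units.
1 minute = 1 min, so μ = 1/1.02 = 0.9804 per minute

Final: 0.9804 /min


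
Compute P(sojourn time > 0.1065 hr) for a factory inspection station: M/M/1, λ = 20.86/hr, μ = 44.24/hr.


W ~ Exponential(μ−λ) for M/M/1.
μ − λ = 44.24 − 20.86 = 23.3800
P(W > t) = e^{−(μ−λ)t} = e^{−2.4900} = 0.082912

Final: 0.082912


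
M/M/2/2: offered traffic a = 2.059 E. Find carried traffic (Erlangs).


B(2,2.059) = 0.409316 (Erlang-B)
Carried load = a(1 − B) = 2.059·(1 − 0.409316) = 2.059·0.590684 = 1.2162 E

Final: 1.2162 Erlangs


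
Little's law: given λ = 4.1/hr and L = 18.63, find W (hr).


W = L/λ = 18.63/4.1 = 4.5439 hr

Final: 4.5439 hr


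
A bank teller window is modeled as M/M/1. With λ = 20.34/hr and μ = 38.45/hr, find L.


ρ = λ/μ = 20.34/38.45 = 0.5290
L = ρ/(1−ρ) = 0.5290/(1 − 0.5290) = 0.5290/0.4710 = 1.1231

Final: 1.1231


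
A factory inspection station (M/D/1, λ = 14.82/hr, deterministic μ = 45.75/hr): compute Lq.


ρ = 14.82/45.75 = 0.3239
M/D/1: Lq = ρ²/(2(1−ρ)) = 0.1049/(2·0.6761) = 0.07761

Final: 0.07761


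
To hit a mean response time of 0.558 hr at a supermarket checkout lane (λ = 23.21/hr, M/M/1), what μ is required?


W = 1/(μ−λ) ⇒ μ − λ = 1/W = 1/0.558 = 1.7921
μ = λ + 1/W = 23.21 + 1.7921 = 25.0021 per hr

Final: 25.0021 /hr


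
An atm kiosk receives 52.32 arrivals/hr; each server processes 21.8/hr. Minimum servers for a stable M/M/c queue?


Stability requires cμ > λ ⇔ c > λ/μ.
λ/μ = 52.32/21.8 = 2.4000
Minimum integer c = ⌊2.4000⌋ + 1 = 3
Check: 3·21.8 = 65.40 > 52.32, while 2·21.8 = 43.60 ≤ 52.32

Final: 3 servers


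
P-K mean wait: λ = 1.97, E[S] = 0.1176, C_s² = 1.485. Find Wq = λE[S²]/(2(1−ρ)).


ρ = λ·E[S] = 1.97·0.1176 = 0.2317
E[S²] = E[S]²(1+C_s²) = 0.1176²·(1+1.485) = 0.034367
Wq = λ·E[S²]/(2(1−ρ)) = 1.97·0.034367/(2·0.7683) = 0.04406 hr

Final: 0.04406 hr


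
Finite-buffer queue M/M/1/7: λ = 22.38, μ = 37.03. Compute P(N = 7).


ρ = λ/μ = 22.38/37.03 = 0.6044
P_K = (1−ρ)ρ^K/(1−ρ^(K+1)) = (0.3956·0.029454)/(1 − 0.017801)
= 0.011653/0.982199 = 0.011864

Final: 0.011864


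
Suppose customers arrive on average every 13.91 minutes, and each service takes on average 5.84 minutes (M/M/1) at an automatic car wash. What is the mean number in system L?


λ = 60/13.91 = 4.3134 /hr
μ = 60/5.84 = 10.2740 /hr
ρ = λ/μ = 4.3134/10.2740 = 0.4198
L = ρ/(1−ρ) = 0.4198/0.5802 = 0.7237

Final: 0.7237


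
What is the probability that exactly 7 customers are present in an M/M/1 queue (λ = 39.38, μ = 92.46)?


ρ = 39.38/92.46 = 0.4259
P_n = (1−ρ)·ρ^n = (1 − 0.4259)·0.4259^7 = 0.5741·0.002542 = 0.001460

Final: 0.001460


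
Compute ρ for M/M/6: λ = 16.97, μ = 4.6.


ρ = λ/(cμ) = 16.97/(6·4.6) = 16.97/27.60 = 0.6149

Final: 0.6149


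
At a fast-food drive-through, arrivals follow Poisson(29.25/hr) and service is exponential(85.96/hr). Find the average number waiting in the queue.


ρ = 29.25/85.96 = 0.3403
Lq = ρ²/(1−ρ) = 0.1158/0.6597 = 0.1755

Final: 0.1755


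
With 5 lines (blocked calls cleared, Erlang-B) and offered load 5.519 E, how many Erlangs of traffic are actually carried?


B(5,5.519) = 0.325492 (Erlang-B)
Carried load = a(1 − B) = 5.519·(1 − 0.325492) = 5.519·0.674508 = 3.7226 E

Final: 3.7226 Erlangs


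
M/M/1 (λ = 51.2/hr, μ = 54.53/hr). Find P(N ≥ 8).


ρ = 51.2/54.53 = 0.9389
P(N ≥ n) = ρ^n = 0.9389^8 = 0.604054

Final: 0.604054


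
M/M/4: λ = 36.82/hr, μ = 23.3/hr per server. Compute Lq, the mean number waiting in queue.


a = λ/μ = 1.5803; ρ = a/4 = 0.3951
P₀ = 0.203413
Lq = P₀·a^c·ρ / (c!·(1−ρ)²) = 0.203413·6.23608·0.3951/(24·0.36595)
= 0.05706

Final: 0.05706


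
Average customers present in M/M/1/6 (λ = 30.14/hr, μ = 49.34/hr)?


ρ = 30.14/49.34 = 0.6109
L = ρ[1 − (K+1)ρ^K + Kρ^(K+1)] / [(1−ρ)(1−ρ^(K+1))]
Numerator: 0.6109·(1 − 7·0.051959 + 6·0.031740) = 0.505016
Denominator: (0.3891)·(0.968260) = 0.376785
L = 0.505016/0.376785 = 1.3403

Final: 1.3403


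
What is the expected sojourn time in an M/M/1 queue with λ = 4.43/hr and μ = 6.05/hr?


W = 1/(μ−λ) = 1/(6.05 − 4.43) = 1/1.62 = 0.6173 hr

Final: 0.6173 hr


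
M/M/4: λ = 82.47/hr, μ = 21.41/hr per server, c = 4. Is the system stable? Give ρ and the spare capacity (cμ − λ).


Total capacity cμ = 4·21.41 = 85.64/hr
ρ = λ/(cμ) = 82.47/85.64 = 0.9630
Stable ⇔ ρ < 1: YES
Spare capacity = cμ − λ = 85.64 − 82.47 = 3.17/hr

Final: ρ = 0.9630; stable; margin = 3.17/hr


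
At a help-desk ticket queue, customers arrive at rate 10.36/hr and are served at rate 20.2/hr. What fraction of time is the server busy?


ρ = λ/μ = 10.36/20.2 = 0.5129

Final: 0.5129


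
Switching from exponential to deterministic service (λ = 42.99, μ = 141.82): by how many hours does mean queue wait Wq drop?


ρ = 42.99/141.82 = 0.3031
Wq(M/M/1) = ρ/(μ−λ) = 0.3031/98.83 = 0.003067 hr
Wq(M/D/1) = ρ/(2(μ−λ)) = 0.001534 hr
Savings = 0.003067 − 0.001534 = 0.001534 hr

Final: 0.001534 hr


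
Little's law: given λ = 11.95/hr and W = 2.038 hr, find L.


L = λW = 11.95·2.038 = 24.3541

Final: 24.3541


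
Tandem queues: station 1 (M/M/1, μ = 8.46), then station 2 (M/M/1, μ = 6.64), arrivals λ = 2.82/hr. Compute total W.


Each node sees arrival rate λ = 2.82/hr (tandem ⇒ throughput preserved).
W₁ = 1/(μ₁−λ) = 1/(8.46−2.82) = 0.17730 hr
W₂ = 1/(μ₂−λ) = 1/(6.64−2.82) = 0.26178 hr
W_total = W₁ + W₂ = 0.17730 + 0.26178 = 0.43909 hr

Final: 0.43909 hr


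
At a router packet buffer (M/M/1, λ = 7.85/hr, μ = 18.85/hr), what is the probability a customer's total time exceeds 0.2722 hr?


W ~ Exponential(μ−λ) for M/M/1.
μ − λ = 18.85 − 7.85 = 11.0000
P(W > t) = e^{−(μ−λ)t} = e^{−2.9942} = 0.050077

Final: 0.050077


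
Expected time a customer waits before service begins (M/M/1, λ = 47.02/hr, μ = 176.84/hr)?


ρ = 47.02/176.84 = 0.2659
Wq = ρ/(μ−λ) = 0.2659/(176.84 − 47.02) = 0.2659/129.82 = 0.002048 hr

Final: 0.002048 hr


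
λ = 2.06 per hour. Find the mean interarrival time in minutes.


Mean interarrival time = 1/λ = 1/2.06 hour = 0.48544 hour
In minutes: 0.48544 × 60 = 29.1262 min

Final: 29.1262 min


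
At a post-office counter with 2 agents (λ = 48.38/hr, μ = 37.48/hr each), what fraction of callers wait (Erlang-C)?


a = λ/μ = 1.2908; ρ = a/2 = 0.6454
P₀ = 0.215502 (from M/M/c formula)
C(c,a) = [a^c/(c!(1−ρ))]·P₀ = [1.66622/(2·0.3546)]·0.215502
= 2.34951·0.215502 = 0.506324

Final: 0.506324


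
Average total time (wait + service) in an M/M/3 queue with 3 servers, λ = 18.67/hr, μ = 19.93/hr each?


a = 0.9368; ρ = 0.3123; P₀ = 0.388383
Lq = P₀·a^c·ρ/(c!(1−ρ)²) = 0.03513
Wq = Lq/λ = 0.03513/18.67 = 0.001882 hr
W = Wq + 1/μ = 0.001882 + 0.05018 = 0.05206 hr

Final: 0.05206 hr


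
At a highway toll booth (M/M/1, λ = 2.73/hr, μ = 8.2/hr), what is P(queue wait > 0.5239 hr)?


ρ = 2.73/8.2 = 0.3329
P(Wq > t) = ρ·e^{−(μ−λ)t} = 0.3329·e^{−2.8657}
= 0.3329·0.056941 = 0.018957

Final: 0.018957


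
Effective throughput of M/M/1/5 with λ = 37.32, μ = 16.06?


ρ = 2.3238; P_K = (1−ρ)ρ^5/(1−ρ^6) = 0.573309
λ_eff = λ(1 − P_K) = 37.32·(1 − 0.573309) = 37.32·0.426691 = 15.9241 /hr

Final: 15.9241 /hr


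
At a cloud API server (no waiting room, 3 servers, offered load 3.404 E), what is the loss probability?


B(c,a) = (a^c/c!) / Σ_{k=0}^{c} a^k/k!
a^3/3! = 6.573814
Σ terms (k=0..3): 1.00000 + 3.40400 + 5.79361 + 6.57381 = 16.771422
B = 6.573814/16.771422 = 0.391965

Final: 0.391965


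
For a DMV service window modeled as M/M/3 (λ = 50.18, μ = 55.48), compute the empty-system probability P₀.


a = λ/μ = 50.18/55.48 = 0.9045; ρ = a/c = 0.3015
Σ_{k=0}^{2} a^k/k! (terms k=0..2) = 1.00000 + 0.90447 + 0.40903 = 2.31350
Tail: a^3/(3!(1−ρ)) = 0.73992/(6·0.6985) = 0.17655
P₀ = 1/(2.31350 + 0.17655) = 1/2.49005 = 0.401598

Final: 0.401598


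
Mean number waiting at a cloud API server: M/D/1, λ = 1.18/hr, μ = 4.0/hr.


ρ = 1.18/4.0 = 0.2950
M/D/1: Lq = ρ²/(2(1−ρ)) = 0.08702/(2·0.7050) = 0.06172

Final: 0.06172


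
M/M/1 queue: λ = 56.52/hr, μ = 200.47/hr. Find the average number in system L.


ρ = λ/μ = 56.52/200.47 = 0.2819
L = ρ/(1−ρ) = 0.2819/(1 − 0.2819) = 0.2819/0.7181 = 0.3926

Final: 0.3926


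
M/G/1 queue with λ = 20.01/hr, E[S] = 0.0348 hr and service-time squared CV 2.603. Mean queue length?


ρ = λ·E[S] = 20.01·0.0348 = 0.6963
Lq = ρ²(1+C_s²)/(2(1−ρ)) = 0.4849·(1+2.603)/(2·0.3037)
= 0.4849·3.6030/0.6073 = 2.87681

Final: 2.87681


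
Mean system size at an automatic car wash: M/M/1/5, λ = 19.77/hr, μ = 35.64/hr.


ρ = 19.77/35.64 = 0.5547
L = ρ[1 − (K+1)ρ^K + Kρ^(K+1)] / [(1−ρ)(1−ρ^(K+1))]
Numerator: 0.5547·(1 − 6·0.052522 + 5·0.029135) = 0.460712
Denominator: (0.4453)·(0.970865) = 0.432313
L = 0.460712/0.432313 = 1.0657

Final: 1.0657


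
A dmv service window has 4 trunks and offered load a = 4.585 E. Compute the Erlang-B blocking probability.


B(c,a) = (a^c/c!) / Σ_{k=0}^{c} a^k/k!
a^4/4! = 18.413914
Σ terms (k=0..4): 1.00000 + 4.58500 + 10.51111 + 16.06448 + 18.41391 = 50.574510
B = 18.413914/50.574510 = 0.364095

Final: 0.364095


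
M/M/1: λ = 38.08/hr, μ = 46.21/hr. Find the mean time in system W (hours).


W = 1/(μ−λ) = 1/(46.21 − 38.08) = 1/8.13 = 0.1230 hr

Final: 0.1230 hr


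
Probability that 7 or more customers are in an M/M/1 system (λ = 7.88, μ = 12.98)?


ρ = 7.88/12.98 = 0.6071
P(N ≥ n) = ρ^n = 0.6071^7 = 0.030392

Final: 0.030392


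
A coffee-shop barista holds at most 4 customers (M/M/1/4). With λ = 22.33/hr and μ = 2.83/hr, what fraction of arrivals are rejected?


ρ = λ/μ = 22.33/2.83 = 7.8905
P_K = (1−ρ)ρ^K/(1−ρ^(K+1)) = (-6.8905·3876.226535)/(1 − 30585.207958)
= -26708.981423/-30584.207958 = 0.873293

Final: 0.873293


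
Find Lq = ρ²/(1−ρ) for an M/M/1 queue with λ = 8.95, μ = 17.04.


ρ = 8.95/17.04 = 0.5252
Lq = ρ²/(1−ρ) = 0.2759/0.4748 = 0.5811

Final: 0.5811


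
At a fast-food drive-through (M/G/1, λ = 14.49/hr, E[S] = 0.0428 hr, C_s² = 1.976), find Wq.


ρ = λ·E[S] = 14.49·0.0428 = 0.6202
E[S²] = E[S]²(1+C_s²) = 0.0428²·(1+1.976) = 0.005452
Wq = λ·E[S²]/(2(1−ρ)) = 14.49·0.005452/(2·0.3798) = 0.10399 hr

Final: 0.10399 hr


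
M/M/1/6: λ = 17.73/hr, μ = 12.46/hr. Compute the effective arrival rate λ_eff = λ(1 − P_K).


ρ = 1.4230; P_K = (1−ρ)ρ^6/(1−ρ^7) = 0.324727
λ_eff = λ(1 − P_K) = 17.73·(1 − 0.324727) = 17.73·0.675273 = 11.9726 /hr

Final: 11.9726 /hr


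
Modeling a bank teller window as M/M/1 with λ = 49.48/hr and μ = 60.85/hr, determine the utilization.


ρ = λ/μ = 49.48/60.85 = 0.8131

Final: 0.8131


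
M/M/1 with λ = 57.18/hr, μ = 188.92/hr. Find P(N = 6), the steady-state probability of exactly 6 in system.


ρ = 57.18/188.92 = 0.3027
P_n = (1−ρ)·ρ^n = (1 − 0.3027)·0.3027^6 = 0.6973·0.0007688 = 0.0005361

Final: 0.0005361


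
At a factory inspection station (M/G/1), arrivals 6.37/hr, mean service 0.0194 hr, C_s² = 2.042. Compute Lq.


ρ = λ·E[S] = 6.37·0.0194 = 0.1236
Lq = ρ²(1+C_s²)/(2(1−ρ)) = 0.01527·(1+2.042)/(2·0.8764)
= 0.01527·3.0420/1.7528 = 0.02650

Final: 0.02650


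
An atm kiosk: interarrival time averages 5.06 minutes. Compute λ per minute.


λ = 1/(interarrival time) in consistent units.
1 minute = 1 min, so λ = 1/5.06 = 0.1976 per minute

Final: 0.1976 /min


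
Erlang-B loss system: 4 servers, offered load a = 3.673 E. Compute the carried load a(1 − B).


B(4,3.673) = 0.278186 (Erlang-B)
Carried load = a(1 − B) = 3.673·(1 − 0.278186) = 3.673·0.721814 = 2.6512 E

Final: 2.6512 Erlangs


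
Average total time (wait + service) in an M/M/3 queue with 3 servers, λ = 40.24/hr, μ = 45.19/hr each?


a = 0.8905; ρ = 0.2968; P₀ = 0.407452
Lq = P₀·a^c·ρ/(c!(1−ρ)²) = 0.02878
Wq = Lq/λ = 0.02878/40.24 = 0.0007153 hr
W = Wq + 1/μ = 0.0007153 + 0.02213 = 0.02284 hr

Final: 0.02284 hr


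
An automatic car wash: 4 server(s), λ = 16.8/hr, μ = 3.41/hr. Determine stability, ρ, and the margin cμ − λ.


Total capacity cμ = 4·3.41 = 13.64/hr
ρ = λ/(cμ) = 16.8/13.64 = 1.2317
Stable ⇔ ρ < 1: NO
Spare capacity = cμ − λ = 13.64 − 16.8 = -3.16/hr

Final: ρ = 1.2317; unstable; margin = -3.16/hr


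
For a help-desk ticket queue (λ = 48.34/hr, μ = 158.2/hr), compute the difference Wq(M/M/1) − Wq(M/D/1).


ρ = 48.34/158.2 = 0.3056
Wq(M/M/1) = ρ/(μ−λ) = 0.3056/109.86 = 0.002781 hr
Wq(M/D/1) = ρ/(2(μ−λ)) = 0.001391 hr
Savings = 0.002781 − 0.001391 = 0.001391 hr

Final: 0.001391 hr


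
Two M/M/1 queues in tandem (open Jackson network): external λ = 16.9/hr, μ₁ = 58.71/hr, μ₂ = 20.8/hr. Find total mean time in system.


Each node sees arrival rate λ = 16.9/hr (tandem ⇒ throughput preserved).
W₁ = 1/(μ₁−λ) = 1/(58.71−16.9) = 0.02392 hr
W₂ = 1/(μ₂−λ) = 1/(20.8−16.9) = 0.25641 hr
W_total = W₁ + W₂ = 0.02392 + 0.25641 = 0.28033 hr

Final: 0.28033 hr


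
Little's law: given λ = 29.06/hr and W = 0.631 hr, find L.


L = λW = 29.06·0.631 = 18.3369

Final: 18.3369


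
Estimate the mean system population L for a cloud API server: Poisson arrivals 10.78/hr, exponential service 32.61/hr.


ρ = λ/μ = 10.78/32.61 = 0.3306
L = ρ/(1−ρ) = 0.3306/(1 − 0.3306) = 0.3306/0.6694 = 0.4938

Final: 0.4938


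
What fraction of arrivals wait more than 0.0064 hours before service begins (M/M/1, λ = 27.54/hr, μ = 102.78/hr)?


ρ = 27.54/102.78 = 0.2680
P(Wq > t) = ρ·e^{−(μ−λ)t} = 0.2680·e^{−0.4815}
= 0.2680·0.617834 = 0.165549

Final: 0.165549


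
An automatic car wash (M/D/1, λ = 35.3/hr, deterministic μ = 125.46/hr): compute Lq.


ρ = 35.3/125.46 = 0.2814
M/D/1: Lq = ρ²/(2(1−ρ)) = 0.07917/(2·0.7186) = 0.05508

Final: 0.05508


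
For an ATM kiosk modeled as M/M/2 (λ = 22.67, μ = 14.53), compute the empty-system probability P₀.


a = λ/μ = 22.67/14.53 = 1.5602; ρ = a/c = 0.7801
Σ_{k=0}^{1} a^k/k! (terms k=0..1) = 1.00000 + 1.56022 = 2.56022
Tail: a^2/(2!(1−ρ)) = 2.43429/(2·0.2199) = 5.53524
P₀ = 1/(2.56022 + 5.53524) = 1/8.09546 = 0.123526

Final: 0.123526


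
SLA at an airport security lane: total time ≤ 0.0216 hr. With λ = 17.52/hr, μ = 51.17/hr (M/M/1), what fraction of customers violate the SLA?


W ~ Exponential(μ−λ) for M/M/1.
μ − λ = 51.17 − 17.52 = 33.6500
P(W > t) = e^{−(μ−λ)t} = e^{−0.7268} = 0.483434

Final: 0.483434


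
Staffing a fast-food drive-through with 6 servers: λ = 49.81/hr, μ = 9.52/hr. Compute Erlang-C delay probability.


a = λ/μ = 5.2321; ρ = a/6 = 0.8720
P₀ = 0.003027 (from M/M/c formula)
C(c,a) = [a^c/(c!(1−ρ))]·P₀ = [20515.28526/(720·0.1280)]·0.003027
= 222.64651·0.003027 = 0.673995

Final: 0.673995


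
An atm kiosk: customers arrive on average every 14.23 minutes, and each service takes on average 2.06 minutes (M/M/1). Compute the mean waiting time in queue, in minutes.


λ = 60/14.23 = 4.2164 /hr
μ = 60/2.06 = 29.1262 /hr
ρ = λ/μ = 4.2164/29.1262 = 0.1448
Wq = ρ/(μ−λ) = 0.1448/(29.1262−4.2164) = 0.005812 hr
In minutes: 0.005812·60 = 0.3487 min

Final: 0.3487 min


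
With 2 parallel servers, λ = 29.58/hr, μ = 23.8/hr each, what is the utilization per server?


ρ = λ/(cμ) = 29.58/(2·23.8) = 29.58/47.60 = 0.6214

Final: 0.6214


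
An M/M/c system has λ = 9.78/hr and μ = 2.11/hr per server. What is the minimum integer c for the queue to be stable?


Stability requires cμ > λ ⇔ c > λ/μ.
λ/μ = 9.78/2.11 = 4.6351
Minimum integer c = ⌊4.6351⌋ + 1 = 5
Check: 5·2.11 = 10.55 > 9.78, while 4·2.11 = 8.44 ≤ 9.78

Final: 5 servers


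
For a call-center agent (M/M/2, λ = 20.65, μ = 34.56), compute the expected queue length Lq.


a = λ/μ = 0.5975; ρ = a/2 = 0.2988
P₀ = 0.539935
Lq = P₀·a^c·ρ / (c!·(1−ρ)²) = 0.539935·0.35702·0.2988/(2·0.49174)
= 0.05856

Final: 0.05856


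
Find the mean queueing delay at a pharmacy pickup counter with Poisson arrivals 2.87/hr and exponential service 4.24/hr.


ρ = 2.87/4.24 = 0.6769
Wq = ρ/(μ−λ) = 0.6769/(4.24 − 2.87) = 0.6769/1.37 = 0.4941 hr

Final: 0.4941 hr


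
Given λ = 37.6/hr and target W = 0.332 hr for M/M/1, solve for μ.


W = 1/(μ−λ) ⇒ μ − λ = 1/W = 1/0.332 = 3.0120
μ = λ + 1/W = 37.6 + 3.0120 = 40.6120 per hr

Final: 40.6120 /hr


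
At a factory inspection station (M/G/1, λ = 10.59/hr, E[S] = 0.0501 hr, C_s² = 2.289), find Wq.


ρ = λ·E[S] = 10.59·0.0501 = 0.5306
E[S²] = E[S]²(1+C_s²) = 0.0501²·(1+2.289) = 0.008255
Wq = λ·E[S²]/(2(1−ρ)) = 10.59·0.008255/(2·0.4694) = 0.09312 hr

Final: 0.09312 hr


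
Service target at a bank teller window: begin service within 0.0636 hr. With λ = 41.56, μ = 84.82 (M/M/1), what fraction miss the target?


ρ = 41.56/84.82 = 0.4900
P(Wq > t) = ρ·e^{−(μ−λ)t} = 0.4900·e^{−2.7513}
= 0.4900·0.063843 = 0.031281

Final: 0.031281


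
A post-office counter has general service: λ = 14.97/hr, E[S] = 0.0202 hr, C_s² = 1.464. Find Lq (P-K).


ρ = λ·E[S] = 14.97·0.0202 = 0.3024
Lq = ρ²(1+C_s²)/(2(1−ρ)) = 0.09144·(1+1.464)/(2·0.6976)
= 0.09144·2.4640/1.3952 = 0.16149

Final: 0.16149


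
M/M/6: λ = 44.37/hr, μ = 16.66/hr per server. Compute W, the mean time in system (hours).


a = 2.6633; ρ = 0.4439; P₀ = 0.069146
Lq = P₀·a^c·ρ/(c!(1−ρ)²) = 0.04919
Wq = Lq/λ = 0.04919/44.37 = 0.001109 hr
W = Wq + 1/μ = 0.001109 + 0.06002 = 0.06113 hr

Final: 0.06113 hr


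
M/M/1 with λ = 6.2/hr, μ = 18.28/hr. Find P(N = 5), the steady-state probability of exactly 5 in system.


ρ = 6.2/18.28 = 0.3392
P_n = (1−ρ)·ρ^n = (1 − 0.3392)·0.3392^5 = 0.6608·0.004488 = 0.002966

Final: 0.002966


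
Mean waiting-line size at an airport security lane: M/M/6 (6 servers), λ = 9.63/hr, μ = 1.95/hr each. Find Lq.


a = λ/μ = 4.9385; ρ = a/6 = 0.8231
P₀ = 0.004967
Lq = P₀·a^c·ρ / (c!·(1−ρ)²) = 0.004967·14506.07954·0.8231/(720·0.03130)
= 2.63118

Final: 2.63118


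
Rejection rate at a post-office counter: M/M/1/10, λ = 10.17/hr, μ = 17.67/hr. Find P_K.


ρ = λ/μ = 10.17/17.67 = 0.5756
P_K = (1−ρ)ρ^K/(1−ρ^(K+1)) = (0.4244·0.003989)/(1 − 0.002296)
= 0.001693/0.997704 = 0.001697

Final: 0.001697


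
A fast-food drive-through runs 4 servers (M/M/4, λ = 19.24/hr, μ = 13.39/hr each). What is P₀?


a = λ/μ = 19.24/13.39 = 1.4369; ρ = a/c = 0.3592
Σ_{k=0}^{3} a^k/k! (terms k=0..3) = 1.00000 + 1.43689 + 1.03233 + 0.49445 = 3.96367
Tail: a^4/(4!(1−ρ)) = 4.26283/(24·0.6408) = 0.27719
P₀ = 1/(3.96367 + 0.27719) = 1/4.24087 = 0.235801

Final: 0.235801


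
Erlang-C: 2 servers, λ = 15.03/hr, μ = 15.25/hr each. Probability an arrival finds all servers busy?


a = λ/μ = 0.9856; ρ = a/2 = 0.4928
P₀ = 0.339776 (from M/M/c formula)
C(c,a) = [a^c/(c!(1−ρ))]·P₀ = [0.97136/(2·0.5072)]·0.339776
= 0.95754·0.339776 = 0.325350

Final: 0.325350


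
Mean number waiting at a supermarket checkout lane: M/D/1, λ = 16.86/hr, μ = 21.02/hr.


ρ = 16.86/21.02 = 0.8021
M/D/1: Lq = ρ²/(2(1−ρ)) = 0.6434/(2·0.1979) = 1.62540

Final: 1.62540


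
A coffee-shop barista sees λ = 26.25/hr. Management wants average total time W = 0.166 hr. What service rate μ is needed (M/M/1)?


W = 1/(μ−λ) ⇒ μ − λ = 1/W = 1/0.166 = 6.0241
μ = λ + 1/W = 26.25 + 6.0241 = 32.2741 per hr

Final: 32.2741 /hr


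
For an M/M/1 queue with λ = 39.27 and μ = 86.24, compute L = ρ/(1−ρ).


ρ = λ/μ = 39.27/86.24 = 0.4554
L = ρ/(1−ρ) = 0.4554/(1 − 0.4554) = 0.4554/0.5446 = 0.8361

Final: 0.8361


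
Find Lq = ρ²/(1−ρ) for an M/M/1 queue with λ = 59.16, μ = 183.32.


ρ = 59.16/183.32 = 0.3227
Lq = ρ²/(1−ρ) = 0.1041/0.6773 = 0.1538

Final: 0.1538


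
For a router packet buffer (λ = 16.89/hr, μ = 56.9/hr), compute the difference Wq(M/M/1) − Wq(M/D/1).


ρ = 16.89/56.9 = 0.2968
Wq(M/M/1) = ρ/(μ−λ) = 0.2968/40.01 = 0.007419 hr
Wq(M/D/1) = ρ/(2(μ−λ)) = 0.003710 hr
Savings = 0.007419 − 0.003710 = 0.003710 hr

Final: 0.003710 hr


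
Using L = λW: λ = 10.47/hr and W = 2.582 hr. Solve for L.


L = λW = 10.47·2.582 = 27.0335

Final: 27.0335


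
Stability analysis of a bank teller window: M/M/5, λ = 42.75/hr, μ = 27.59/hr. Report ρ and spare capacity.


Total capacity cμ = 5·27.59 = 137.95/hr
ρ = λ/(cμ) = 42.75/137.95 = 0.3099
Stable ⇔ ρ < 1: YES
Spare capacity = cμ − λ = 137.95 − 42.75 = 95.20/hr

Final: ρ = 0.3099; stable; margin = 95.20/hr


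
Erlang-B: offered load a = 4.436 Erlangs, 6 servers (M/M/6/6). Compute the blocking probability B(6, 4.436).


B(c,a) = (a^c/c!) / Σ_{k=0}^{c} a^k/k!
a^6/6! = 10.583193
Σ terms (k=0..6): 1.00000 + 4.43600 + 9.83905 + 14.54867 + 16.13448 + 14.31451 + 10.58319 = 70.855900
B = 10.583193/70.855900 = 0.149362

Final: 0.149362


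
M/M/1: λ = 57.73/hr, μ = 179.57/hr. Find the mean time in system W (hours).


W = 1/(μ−λ) = 1/(179.57 − 57.73) = 1/121.84 = 0.008207 hr

Final: 0.008207 hr


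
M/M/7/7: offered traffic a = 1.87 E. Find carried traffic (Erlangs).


B(7,1.87) = 0.002447 (Erlang-B)
Carried load = a(1 − B) = 1.87·(1 − 0.002447) = 1.87·0.997553 = 1.8654 E

Final: 1.8654 Erlangs


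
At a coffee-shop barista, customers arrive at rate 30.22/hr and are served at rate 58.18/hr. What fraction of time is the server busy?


ρ = λ/μ = 30.22/58.18 = 0.5194

Final: 0.5194


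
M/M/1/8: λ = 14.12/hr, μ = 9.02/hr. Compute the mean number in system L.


ρ = 14.12/9.02 = 1.5654
L = ρ[1 − (K+1)ρ^K + Kρ^(K+1)] / [(1−ρ)(1−ρ^(K+1))]
Numerator: 1.5654·(1 − 9·36.059963 + 8·56.448633) = 200.449842
Denominator: (-0.5654)·(-55.448633) = 31.351223
L = 200.449842/31.351223 = 6.3937

Final: 6.3937


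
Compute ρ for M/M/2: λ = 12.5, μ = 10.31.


ρ = λ/(cμ) = 12.5/(2·10.31) = 12.5/20.62 = 0.6062

Final: 0.6062


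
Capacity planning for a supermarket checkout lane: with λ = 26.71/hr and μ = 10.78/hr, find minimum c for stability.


Stability requires cμ > λ ⇔ c > λ/μ.
λ/μ = 26.71/10.78 = 2.4777
Minimum integer c = ⌊2.4777⌋ + 1 = 3
Check: 3·10.78 = 32.34 > 26.71, while 2·10.78 = 21.56 ≤ 26.71

Final: 3 servers


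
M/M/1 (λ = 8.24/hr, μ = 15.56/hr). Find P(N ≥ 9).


ρ = 8.24/15.56 = 0.5296
P(N ≥ n) = ρ^n = 0.5296^9 = 0.003275

Final: 0.003275


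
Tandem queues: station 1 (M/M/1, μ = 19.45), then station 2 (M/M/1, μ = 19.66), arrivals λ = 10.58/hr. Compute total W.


Each node sees arrival rate λ = 10.58/hr (tandem ⇒ throughput preserved).
W₁ = 1/(μ₁−λ) = 1/(19.45−10.58) = 0.11274 hr
W₂ = 1/(μ₂−λ) = 1/(19.66−10.58) = 0.11013 hr
W_total = W₁ + W₂ = 0.11274 + 0.11013 = 0.22287 hr

Final: 0.22287 hr


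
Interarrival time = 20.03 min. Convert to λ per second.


λ = 1/(interarrival time) in consistent units.
1 second = 0.0166667 min, so λ = 0.0166667/20.03 = 0.0008321 per second

Final: 0.0008321 /sec


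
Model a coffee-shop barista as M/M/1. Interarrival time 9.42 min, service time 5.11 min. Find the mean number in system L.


λ = 60/9.42 = 6.3694 /hr
μ = 60/5.11 = 11.7417 /hr
ρ = λ/μ = 6.3694/11.7417 = 0.5425
L = ρ/(1−ρ) = 0.5425/0.4575 = 1.1856

Final: 1.1856


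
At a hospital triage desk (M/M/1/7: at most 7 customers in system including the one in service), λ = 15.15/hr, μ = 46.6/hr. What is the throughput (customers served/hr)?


ρ = 0.3251; P_K = (1−ρ)ρ^7/(1−ρ^8) = 0.0002591
λ_eff = λ(1 − P_K) = 15.15·(1 − 0.0002591) = 15.15·0.999741 = 15.1461 /hr

Final: 15.1461 /hr


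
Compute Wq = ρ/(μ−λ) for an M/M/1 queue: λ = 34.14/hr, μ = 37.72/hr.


ρ = 34.14/37.72 = 0.9051
Wq = ρ/(μ−λ) = 0.9051/(37.72 − 34.14) = 0.9051/3.58 = 0.2528 hr

Final: 0.2528 hr


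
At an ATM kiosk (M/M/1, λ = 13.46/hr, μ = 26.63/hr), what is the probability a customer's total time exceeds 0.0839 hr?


W ~ Exponential(μ−λ) for M/M/1.
μ − λ = 26.63 − 13.46 = 13.1700
P(W > t) = e^{−(μ−λ)t} = e^{−1.1050} = 0.331223

Final: 0.331223


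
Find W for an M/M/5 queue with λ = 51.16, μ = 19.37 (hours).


a = 2.6412; ρ = 0.5282; P₀ = 0.068975
Lq = P₀·a^c·ρ/(c!(1−ρ)²) = 0.17535
Wq = Lq/λ = 0.17535/51.16 = 0.003427 hr
W = Wq + 1/μ = 0.003427 + 0.05163 = 0.05505 hr

Final: 0.05505 hr


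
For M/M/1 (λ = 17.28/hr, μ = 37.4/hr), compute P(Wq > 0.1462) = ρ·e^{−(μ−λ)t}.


ρ = 17.28/37.4 = 0.4620
P(Wq > t) = ρ·e^{−(μ−λ)t} = 0.4620·e^{−2.9415}
= 0.4620·0.052784 = 0.024388

Final: 0.024388


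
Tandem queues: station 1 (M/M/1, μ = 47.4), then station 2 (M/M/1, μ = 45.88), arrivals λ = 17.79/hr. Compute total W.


Each node sees arrival rate λ = 17.79/hr (tandem ⇒ throughput preserved).
W₁ = 1/(μ₁−λ) = 1/(47.4−17.79) = 0.03377 hr
W₂ = 1/(μ₂−λ) = 1/(45.88−17.79) = 0.03560 hr
W_total = W₁ + W₂ = 0.03377 + 0.03560 = 0.06937 hr

Final: 0.06937 hr


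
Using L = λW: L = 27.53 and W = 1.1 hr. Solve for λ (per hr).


λ = L/W = 27.53/1.1 = 25.0273 /hr

Final: 25.0273 /hr


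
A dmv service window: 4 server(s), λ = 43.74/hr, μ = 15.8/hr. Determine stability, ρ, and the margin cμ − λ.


Total capacity cμ = 4·15.8 = 63.20/hr
ρ = λ/(cμ) = 43.74/63.20 = 0.6921
Stable ⇔ ρ < 1: YES
Spare capacity = cμ − λ = 63.20 − 43.74 = 19.46/hr

Final: ρ = 0.6921; stable; margin = 19.46/hr


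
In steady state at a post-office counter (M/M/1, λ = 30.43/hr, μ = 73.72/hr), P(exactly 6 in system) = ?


ρ = 30.43/73.72 = 0.4128
P_n = (1−ρ)·ρ^n = (1 − 0.4128)·0.4128^6 = 0.5872·0.004947 = 0.002905

Final: 0.002905


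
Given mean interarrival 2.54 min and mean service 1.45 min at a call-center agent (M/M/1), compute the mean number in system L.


λ = 60/2.54 = 23.6220 /hr
μ = 60/1.45 = 41.3793 /hr
ρ = λ/μ = 23.6220/41.3793 = 0.5709
L = ρ/(1−ρ) = 0.5709/0.4291 = 1.3303

Final: 1.3303


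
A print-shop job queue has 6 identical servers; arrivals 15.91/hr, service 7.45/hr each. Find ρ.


ρ = λ/(cμ) = 15.91/(6·7.45) = 15.91/44.70 = 0.3559

Final: 0.3559


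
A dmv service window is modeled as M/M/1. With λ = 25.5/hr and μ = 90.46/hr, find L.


ρ = λ/μ = 25.5/90.46 = 0.2819
L = ρ/(1−ρ) = 0.2819/(1 − 0.2819) = 0.2819/0.7181 = 0.3925

Final: 0.3925


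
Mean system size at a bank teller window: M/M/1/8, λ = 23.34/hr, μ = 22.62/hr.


ρ = 23.34/22.62 = 1.0318
L = ρ[1 − (K+1)ρ^K + Kρ^(K+1)] / [(1−ρ)(1−ρ^(K+1))]
Numerator: 1.0318·(1 − 9·1.284890 + 8·1.325789) = 0.043643
Denominator: (-0.03183)·(-0.325789) = 0.010370
L = 0.043643/0.010370 = 4.2086

Final: 4.2086


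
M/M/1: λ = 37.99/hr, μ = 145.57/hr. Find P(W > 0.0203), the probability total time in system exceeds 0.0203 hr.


W ~ Exponential(μ−λ) for M/M/1.
μ − λ = 145.57 − 37.99 = 107.5800
P(W > t) = e^{−(μ−λ)t} = e^{−2.1839} = 0.112604

Final: 0.112604


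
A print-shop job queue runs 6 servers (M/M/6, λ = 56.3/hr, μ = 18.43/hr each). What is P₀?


a = λ/μ = 56.3/18.43 = 3.0548; ρ = a/c = 0.5091
Σ_{k=0}^{5} a^k/k! (terms k=0..5) = 1.00000 + 3.05480 + 4.66591 + 4.75114 + 3.62845 + 2.21684 = 19.31714
Tail: a^6/(6!(1−ρ)) = 812.64030/(720·0.4909) = 2.29934
P₀ = 1/(19.31714 + 2.29934) = 1/21.61647 = 0.046261

Final: 0.046261
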